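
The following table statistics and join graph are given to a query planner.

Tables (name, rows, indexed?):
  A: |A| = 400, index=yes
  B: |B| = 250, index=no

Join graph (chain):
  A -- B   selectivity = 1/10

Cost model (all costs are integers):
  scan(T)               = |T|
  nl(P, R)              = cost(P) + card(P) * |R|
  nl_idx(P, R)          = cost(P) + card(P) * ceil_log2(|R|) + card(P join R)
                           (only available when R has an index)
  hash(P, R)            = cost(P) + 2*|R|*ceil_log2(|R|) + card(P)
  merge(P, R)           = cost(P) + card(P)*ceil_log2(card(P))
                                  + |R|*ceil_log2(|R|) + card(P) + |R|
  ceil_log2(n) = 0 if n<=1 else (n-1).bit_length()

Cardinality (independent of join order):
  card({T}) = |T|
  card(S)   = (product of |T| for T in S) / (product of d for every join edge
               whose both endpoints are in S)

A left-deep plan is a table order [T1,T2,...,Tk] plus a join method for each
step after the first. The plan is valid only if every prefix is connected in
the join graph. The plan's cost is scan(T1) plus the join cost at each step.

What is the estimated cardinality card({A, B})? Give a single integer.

10000

Tables in S: A(400), B(250)
Edges inside S: A-B(d=10)
numerator = 400 * 250 = 100000
denominator = 10 = 10
card(S) = 100000 / 10 = 10000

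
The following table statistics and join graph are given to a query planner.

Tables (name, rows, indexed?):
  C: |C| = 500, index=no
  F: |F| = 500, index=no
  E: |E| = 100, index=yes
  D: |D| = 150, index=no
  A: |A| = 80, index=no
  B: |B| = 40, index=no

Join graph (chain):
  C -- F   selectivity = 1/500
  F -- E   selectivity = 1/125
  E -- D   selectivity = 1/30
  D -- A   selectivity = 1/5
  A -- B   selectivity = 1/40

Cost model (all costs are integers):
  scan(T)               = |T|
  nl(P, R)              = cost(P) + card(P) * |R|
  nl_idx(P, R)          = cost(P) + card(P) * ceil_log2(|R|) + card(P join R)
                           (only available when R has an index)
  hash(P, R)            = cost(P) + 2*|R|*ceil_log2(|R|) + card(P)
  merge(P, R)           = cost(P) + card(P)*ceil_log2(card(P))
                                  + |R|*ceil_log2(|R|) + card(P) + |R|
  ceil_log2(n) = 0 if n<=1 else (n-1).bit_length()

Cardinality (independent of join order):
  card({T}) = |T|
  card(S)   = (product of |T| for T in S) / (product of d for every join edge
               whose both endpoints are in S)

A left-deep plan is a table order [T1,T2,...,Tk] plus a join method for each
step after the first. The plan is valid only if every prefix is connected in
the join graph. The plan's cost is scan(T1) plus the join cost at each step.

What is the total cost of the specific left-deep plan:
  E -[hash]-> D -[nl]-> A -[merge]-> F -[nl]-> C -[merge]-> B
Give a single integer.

16671880

step 1: scan E: cost=100, card=100
step 2: join D via hash
    card(P join D) = 100*150/(30) = 500
    cost = 100 + 2*150*8 + 100 = 2600
step 3: join A via nl
    card(P join A) = 500*80/(5) = 8000
    cost = 2600 + 500*80 = 42600
step 4: join F via merge
    card(P join F) = 8000*500/(125) = 32000
    cost = 42600 + 8000*13 + 500*9 + 8000 + 500 = 159600
step 5: join C via nl
    card(P join C) = 32000*500/(500) = 32000
    cost = 159600 + 32000*500 = 16159600
step 6: join B via merge
    card(P join B) = 32000*40/(40) = 32000
    cost = 16159600 + 32000*15 + 40*6 + 32000 + 40 = 16671880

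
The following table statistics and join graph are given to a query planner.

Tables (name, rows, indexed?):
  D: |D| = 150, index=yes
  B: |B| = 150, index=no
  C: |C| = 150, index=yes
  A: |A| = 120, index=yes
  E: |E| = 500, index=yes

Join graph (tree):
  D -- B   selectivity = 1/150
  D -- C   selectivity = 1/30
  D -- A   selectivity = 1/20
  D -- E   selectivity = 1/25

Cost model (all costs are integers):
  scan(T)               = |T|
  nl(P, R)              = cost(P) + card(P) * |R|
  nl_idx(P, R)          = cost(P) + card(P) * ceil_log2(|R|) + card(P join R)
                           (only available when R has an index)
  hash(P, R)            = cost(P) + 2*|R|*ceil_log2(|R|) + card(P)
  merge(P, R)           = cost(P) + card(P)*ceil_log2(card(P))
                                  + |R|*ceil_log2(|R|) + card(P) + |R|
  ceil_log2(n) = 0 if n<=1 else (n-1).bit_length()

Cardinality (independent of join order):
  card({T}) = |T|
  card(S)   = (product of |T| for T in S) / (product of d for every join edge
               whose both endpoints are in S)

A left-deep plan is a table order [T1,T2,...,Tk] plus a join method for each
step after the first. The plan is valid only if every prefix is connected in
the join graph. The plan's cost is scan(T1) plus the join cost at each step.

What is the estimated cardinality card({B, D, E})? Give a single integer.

3000

Tables in S: B(150), D(150), E(500)
Edges inside S: D-B(d=150), D-E(d=25)
numerator = 150 * 150 * 500 = 11250000
denominator = 150 * 25 = 3750
card(S) = 11250000 / 3750 = 3000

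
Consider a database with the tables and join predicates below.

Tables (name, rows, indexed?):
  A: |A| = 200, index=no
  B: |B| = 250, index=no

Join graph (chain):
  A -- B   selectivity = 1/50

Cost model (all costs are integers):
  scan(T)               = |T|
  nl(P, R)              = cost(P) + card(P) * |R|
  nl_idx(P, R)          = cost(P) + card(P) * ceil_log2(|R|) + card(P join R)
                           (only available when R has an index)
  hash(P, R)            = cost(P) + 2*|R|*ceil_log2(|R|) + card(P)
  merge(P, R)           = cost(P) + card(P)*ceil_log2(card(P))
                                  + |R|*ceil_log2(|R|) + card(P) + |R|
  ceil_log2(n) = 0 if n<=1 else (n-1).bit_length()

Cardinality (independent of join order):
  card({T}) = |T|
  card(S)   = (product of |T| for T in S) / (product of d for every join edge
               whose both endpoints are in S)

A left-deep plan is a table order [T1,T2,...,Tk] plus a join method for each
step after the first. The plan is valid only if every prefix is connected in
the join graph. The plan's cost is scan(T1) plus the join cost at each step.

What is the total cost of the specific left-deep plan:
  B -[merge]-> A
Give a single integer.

4300

step 1: scan B: cost=250, card=250
step 2: join A via merge
    card(P join A) = 250*200/(50) = 1000
    cost = 250 + 250*8 + 200*8 + 250 + 200 = 4300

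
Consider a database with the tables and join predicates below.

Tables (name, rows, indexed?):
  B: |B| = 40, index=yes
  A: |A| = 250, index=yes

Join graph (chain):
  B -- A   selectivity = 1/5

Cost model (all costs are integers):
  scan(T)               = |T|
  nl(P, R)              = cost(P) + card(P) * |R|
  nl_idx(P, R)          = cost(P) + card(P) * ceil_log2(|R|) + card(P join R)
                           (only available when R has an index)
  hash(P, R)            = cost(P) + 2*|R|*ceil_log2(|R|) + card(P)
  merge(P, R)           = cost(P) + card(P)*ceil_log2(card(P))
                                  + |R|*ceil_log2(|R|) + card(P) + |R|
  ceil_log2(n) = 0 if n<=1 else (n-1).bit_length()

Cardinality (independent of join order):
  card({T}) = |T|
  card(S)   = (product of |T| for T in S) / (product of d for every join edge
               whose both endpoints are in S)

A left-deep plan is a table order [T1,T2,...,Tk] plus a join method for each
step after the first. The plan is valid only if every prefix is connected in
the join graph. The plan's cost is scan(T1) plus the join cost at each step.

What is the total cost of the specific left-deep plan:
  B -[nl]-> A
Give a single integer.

step 1: scan B: cost=40, card=40
step 2: join A via nl
    card(P join A) = 40*250/(5) = 2000
    cost = 40 + 40*250 = 10040

10040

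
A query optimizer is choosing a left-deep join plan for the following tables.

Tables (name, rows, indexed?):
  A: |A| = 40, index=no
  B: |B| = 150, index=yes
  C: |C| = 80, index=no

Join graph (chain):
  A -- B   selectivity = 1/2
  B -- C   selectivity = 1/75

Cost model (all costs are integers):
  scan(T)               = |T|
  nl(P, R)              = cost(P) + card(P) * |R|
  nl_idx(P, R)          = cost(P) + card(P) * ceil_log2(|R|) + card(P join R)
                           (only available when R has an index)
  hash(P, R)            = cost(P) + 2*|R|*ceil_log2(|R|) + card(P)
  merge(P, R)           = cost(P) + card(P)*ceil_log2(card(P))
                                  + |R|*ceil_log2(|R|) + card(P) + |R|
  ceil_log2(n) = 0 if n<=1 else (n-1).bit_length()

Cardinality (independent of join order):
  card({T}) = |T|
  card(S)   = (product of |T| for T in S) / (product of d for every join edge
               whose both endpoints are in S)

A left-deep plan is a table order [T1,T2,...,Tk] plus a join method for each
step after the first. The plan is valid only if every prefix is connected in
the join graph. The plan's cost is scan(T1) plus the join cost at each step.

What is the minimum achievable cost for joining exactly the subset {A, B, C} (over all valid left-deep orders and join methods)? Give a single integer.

1520

Selinger DP over subsets of {A,B,C}:
  {A}: scan cost=40, card=40
  {B}: scan cost=150, card=150
  {C}: scan cost=80, card=80
  {AB}: card=3000; try (A,hash)→780, (B,merge)→1670, (A,merge)→1780, (B,hash)→2480, (B,nl_idx)→3360, (B,nl)→6040 …(+1); best=780 via (A,hash)
  {BC}: card=160; try (B,nl_idx)→880, (C,hash)→1420, (B,merge)→2070, (C,merge)→2140, (B,hash)→2560, (B,nl)→12080 …(+1); best=880 via (B,nl_idx)
  {ABC}: card=3200; try (A,hash)→1520, (A,merge)→2600, (C,hash)→4900, (A,nl)→7280, (C,merge)→40420, (C,nl)→240780; best=1520 via (A,hash)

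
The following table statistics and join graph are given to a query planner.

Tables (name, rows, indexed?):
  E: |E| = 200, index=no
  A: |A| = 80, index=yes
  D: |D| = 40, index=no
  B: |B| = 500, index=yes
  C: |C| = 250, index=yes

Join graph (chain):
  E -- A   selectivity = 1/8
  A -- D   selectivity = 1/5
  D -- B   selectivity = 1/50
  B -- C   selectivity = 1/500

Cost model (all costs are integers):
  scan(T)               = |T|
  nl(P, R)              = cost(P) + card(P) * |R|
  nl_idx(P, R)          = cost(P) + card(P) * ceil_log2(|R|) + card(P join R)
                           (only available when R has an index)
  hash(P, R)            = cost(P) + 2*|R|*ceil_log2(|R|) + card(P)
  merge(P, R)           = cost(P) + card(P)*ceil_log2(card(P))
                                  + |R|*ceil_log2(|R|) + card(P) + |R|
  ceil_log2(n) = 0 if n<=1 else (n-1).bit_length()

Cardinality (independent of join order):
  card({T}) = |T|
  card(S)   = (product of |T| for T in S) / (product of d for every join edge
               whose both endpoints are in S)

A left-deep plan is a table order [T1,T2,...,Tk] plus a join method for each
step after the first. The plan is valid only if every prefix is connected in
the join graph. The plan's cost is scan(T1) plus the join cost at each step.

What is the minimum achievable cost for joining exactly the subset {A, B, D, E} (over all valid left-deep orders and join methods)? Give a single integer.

Selinger DP over subsets of {A,B,D,E}:
  {E}: scan cost=200, card=200
  {A}: scan cost=80, card=80
  {D}: scan cost=40, card=40
  {B}: scan cost=500, card=500
  {AE}: card=2000; try (A,hash)→1520, (E,merge)→2520, (A,merge)→2640, (E,hash)→3360, (A,nl_idx)→3600, (E,nl)→16080 …(+1); best=1520 via (A,hash)
  {AD}: card=640; try (D,hash)→640, (A,merge)→960, (A,nl_idx)→960, (D,merge)→1000, (A,hash)→1200, (A,nl)→3240 …(+1); best=640 via (D,hash)
  {BD}: card=400; try (B,nl_idx)→800, (D,hash)→1480, (B,merge)→5320, (D,merge)→5780, (B,hash)→9080, (B,nl)→20040 …(+1); best=800 via (B,nl_idx)
  {ADE}: card=16000; try (D,hash)→4000, (E,hash)→4480, (E,merge)→9480, (D,merge)→25800, (D,nl)→81520, (E,nl)→128640; best=4000 via (D,hash)
  {ABD}: card=6400; try (A,hash)→2320, (A,merge)→5440, (A,nl_idx)→10000, (B,hash)→10280, (B,merge)→12680, (B,nl_idx)→12800 …(+2); best=2320 via (A,hash)
  {ABDE}: card=160000; try (E,hash)→11920, (B,hash)→29000, (E,merge)→93720, (B,merge)→249000, (B,nl_idx)→308000, (E,nl)→1282320 …(+1); best=11920 via (E,hash)

11920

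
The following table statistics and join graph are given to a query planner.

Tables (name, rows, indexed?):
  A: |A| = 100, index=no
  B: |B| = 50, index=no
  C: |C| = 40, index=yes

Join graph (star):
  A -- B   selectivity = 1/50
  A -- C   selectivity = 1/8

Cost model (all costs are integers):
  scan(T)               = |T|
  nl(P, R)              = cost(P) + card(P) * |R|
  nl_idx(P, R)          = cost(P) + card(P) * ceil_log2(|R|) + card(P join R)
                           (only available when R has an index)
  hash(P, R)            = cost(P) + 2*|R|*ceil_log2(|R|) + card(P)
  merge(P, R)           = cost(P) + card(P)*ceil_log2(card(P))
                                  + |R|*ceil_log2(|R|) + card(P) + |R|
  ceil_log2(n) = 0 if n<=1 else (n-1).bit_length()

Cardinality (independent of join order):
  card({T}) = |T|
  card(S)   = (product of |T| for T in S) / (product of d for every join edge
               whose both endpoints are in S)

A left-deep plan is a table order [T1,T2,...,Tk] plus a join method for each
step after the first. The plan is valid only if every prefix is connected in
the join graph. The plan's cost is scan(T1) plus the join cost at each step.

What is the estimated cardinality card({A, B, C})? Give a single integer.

500

Tables in S: A(100), B(50), C(40)
Edges inside S: A-B(d=50), A-C(d=8)
numerator = 100 * 50 * 40 = 200000
denominator = 50 * 8 = 400
card(S) = 200000 / 400 = 500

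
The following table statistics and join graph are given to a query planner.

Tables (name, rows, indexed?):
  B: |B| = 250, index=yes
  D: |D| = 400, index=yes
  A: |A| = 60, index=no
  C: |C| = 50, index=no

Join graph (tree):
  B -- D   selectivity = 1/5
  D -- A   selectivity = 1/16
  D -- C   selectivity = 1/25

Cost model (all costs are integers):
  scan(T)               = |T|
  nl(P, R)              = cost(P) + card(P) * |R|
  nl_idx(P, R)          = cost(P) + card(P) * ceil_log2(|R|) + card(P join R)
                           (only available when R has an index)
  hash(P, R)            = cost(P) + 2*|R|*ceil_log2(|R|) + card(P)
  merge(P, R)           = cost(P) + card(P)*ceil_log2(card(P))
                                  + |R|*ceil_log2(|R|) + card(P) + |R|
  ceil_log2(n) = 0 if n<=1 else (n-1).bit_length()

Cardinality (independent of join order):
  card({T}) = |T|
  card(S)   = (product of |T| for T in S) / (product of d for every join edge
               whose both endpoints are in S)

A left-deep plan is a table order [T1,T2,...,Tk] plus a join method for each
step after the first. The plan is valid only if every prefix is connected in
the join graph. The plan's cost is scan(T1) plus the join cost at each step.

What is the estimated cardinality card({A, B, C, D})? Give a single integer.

150000

Tables in S: A(60), B(250), C(50), D(400)
Edges inside S: B-D(d=5), D-A(d=16), D-C(d=25)
numerator = 60 * 250 * 50 * 400 = 300000000
denominator = 5 * 16 * 25 = 2000
card(S) = 300000000 / 2000 = 150000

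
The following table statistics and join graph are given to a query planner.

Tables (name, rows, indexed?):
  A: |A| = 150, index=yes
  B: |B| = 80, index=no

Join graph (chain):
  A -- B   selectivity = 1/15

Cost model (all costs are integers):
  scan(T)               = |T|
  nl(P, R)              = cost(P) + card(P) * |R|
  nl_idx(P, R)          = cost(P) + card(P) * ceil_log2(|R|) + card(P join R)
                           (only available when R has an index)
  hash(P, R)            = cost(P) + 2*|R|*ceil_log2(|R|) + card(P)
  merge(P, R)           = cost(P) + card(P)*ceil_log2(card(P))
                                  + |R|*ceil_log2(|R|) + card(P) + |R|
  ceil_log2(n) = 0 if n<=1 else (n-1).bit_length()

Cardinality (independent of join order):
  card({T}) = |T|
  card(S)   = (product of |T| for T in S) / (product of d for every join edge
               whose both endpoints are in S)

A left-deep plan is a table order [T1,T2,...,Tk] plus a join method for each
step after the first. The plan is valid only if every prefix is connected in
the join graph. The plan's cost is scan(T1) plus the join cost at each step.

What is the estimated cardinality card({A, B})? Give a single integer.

Tables in S: A(150), B(80)
Edges inside S: A-B(d=15)
numerator = 150 * 80 = 12000
denominator = 15 = 15
card(S) = 12000 / 15 = 800

800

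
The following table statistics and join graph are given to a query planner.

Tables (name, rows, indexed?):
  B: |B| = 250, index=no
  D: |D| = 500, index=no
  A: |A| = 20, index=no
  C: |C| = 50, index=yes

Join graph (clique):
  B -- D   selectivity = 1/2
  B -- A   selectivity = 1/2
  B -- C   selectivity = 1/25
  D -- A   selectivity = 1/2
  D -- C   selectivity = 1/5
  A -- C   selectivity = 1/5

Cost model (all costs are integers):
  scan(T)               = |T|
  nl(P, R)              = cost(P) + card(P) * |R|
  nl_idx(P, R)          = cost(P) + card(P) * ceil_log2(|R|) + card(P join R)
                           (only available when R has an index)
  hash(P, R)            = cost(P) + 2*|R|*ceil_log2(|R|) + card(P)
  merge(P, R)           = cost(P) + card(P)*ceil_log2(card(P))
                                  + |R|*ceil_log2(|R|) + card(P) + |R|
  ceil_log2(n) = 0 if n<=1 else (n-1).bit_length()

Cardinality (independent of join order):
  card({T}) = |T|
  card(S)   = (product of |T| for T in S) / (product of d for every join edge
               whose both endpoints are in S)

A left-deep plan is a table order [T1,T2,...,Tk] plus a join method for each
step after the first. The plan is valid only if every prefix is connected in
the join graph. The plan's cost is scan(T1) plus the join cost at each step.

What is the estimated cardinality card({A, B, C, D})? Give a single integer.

25000

Tables in S: A(20), B(250), C(50), D(500)
Edges inside S: B-D(d=2), B-A(d=2), B-C(d=25), D-A(d=2), D-C(d=5), A-C(d=5)
numerator = 20 * 250 * 50 * 500 = 125000000
denominator = 2 * 2 * 25 * 2 * 5 * 5 = 5000
card(S) = 125000000 / 5000 = 25000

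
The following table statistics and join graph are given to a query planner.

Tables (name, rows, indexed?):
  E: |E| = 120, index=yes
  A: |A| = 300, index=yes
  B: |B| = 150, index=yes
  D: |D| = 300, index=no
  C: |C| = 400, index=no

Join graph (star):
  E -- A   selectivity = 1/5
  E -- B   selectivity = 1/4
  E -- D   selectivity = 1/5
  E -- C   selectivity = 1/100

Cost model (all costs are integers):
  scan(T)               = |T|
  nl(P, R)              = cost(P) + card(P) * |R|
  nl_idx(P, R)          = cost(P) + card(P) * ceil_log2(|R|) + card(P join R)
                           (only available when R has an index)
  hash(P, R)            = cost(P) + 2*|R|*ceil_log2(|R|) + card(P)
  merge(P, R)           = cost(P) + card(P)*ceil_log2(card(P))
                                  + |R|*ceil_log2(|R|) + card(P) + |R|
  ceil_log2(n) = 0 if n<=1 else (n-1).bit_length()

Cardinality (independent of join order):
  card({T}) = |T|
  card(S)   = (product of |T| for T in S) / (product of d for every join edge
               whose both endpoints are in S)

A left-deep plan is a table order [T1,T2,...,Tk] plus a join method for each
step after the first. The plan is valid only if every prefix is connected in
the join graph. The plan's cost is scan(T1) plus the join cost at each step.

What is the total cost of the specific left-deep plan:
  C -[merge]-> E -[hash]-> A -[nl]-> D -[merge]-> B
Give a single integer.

step 1: scan C: cost=400, card=400
step 2: join E via merge
    card(P join E) = 400*120/(100) = 480
    cost = 400 + 400*9 + 120*7 + 400 + 120 = 5360
step 3: join A via hash
    card(P join A) = 480*300/(5) = 28800
    cost = 5360 + 2*300*9 + 480 = 11240
step 4: join D via nl
    card(P join D) = 28800*300/(5) = 1728000
    cost = 11240 + 28800*300 = 8651240
step 5: join B via merge
    card(P join B) = 1728000*150/(4) = 64800000
    cost = 8651240 + 1728000*21 + 150*8 + 1728000 + 150 = 46668590

46668590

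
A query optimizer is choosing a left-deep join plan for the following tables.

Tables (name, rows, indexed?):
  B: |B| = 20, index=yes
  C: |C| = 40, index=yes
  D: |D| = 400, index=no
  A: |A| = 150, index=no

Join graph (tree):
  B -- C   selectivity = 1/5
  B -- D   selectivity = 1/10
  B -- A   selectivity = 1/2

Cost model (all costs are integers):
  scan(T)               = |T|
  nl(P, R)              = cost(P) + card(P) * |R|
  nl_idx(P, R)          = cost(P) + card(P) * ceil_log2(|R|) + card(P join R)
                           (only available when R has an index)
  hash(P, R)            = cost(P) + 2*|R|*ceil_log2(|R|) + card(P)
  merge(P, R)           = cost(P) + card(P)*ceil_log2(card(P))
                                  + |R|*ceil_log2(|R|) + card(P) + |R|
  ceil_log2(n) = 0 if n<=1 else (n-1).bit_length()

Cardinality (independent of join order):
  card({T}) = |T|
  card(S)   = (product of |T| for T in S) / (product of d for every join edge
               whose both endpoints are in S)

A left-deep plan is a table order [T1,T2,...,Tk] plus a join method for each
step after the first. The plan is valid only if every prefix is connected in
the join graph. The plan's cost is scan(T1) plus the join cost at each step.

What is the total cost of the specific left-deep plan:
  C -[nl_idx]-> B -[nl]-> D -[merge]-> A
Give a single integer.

step 1: scan C: cost=40, card=40
step 2: join B via nl_idx
    card(P join B) = 40*20/(5) = 160
    cost = 40 + 40*5 + 160 = 400
step 3: join D via nl
    card(P join D) = 160*400/(10) = 6400
    cost = 400 + 160*400 = 64400
step 4: join A via merge
    card(P join A) = 6400*150/(2) = 480000
    cost = 64400 + 6400*13 + 150*8 + 6400 + 150 = 155350

155350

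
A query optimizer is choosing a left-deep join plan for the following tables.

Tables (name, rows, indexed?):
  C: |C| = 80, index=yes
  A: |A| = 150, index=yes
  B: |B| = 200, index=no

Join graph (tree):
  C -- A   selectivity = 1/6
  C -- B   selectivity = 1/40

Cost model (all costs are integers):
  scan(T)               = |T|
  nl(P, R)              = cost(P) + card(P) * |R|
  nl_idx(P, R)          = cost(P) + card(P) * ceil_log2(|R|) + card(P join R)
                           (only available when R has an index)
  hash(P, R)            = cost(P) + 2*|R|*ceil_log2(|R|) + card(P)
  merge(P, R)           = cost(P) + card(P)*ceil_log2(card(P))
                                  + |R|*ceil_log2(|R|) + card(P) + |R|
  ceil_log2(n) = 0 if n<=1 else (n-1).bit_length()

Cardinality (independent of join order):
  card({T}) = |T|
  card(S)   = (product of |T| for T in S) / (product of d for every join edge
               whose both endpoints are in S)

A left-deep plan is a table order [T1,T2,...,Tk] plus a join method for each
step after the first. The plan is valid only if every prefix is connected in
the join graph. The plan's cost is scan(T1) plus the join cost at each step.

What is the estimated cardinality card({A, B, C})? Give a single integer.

Tables in S: A(150), B(200), C(80)
Edges inside S: C-A(d=6), C-B(d=40)
numerator = 150 * 200 * 80 = 2400000
denominator = 6 * 40 = 240
card(S) = 2400000 / 240 = 10000

10000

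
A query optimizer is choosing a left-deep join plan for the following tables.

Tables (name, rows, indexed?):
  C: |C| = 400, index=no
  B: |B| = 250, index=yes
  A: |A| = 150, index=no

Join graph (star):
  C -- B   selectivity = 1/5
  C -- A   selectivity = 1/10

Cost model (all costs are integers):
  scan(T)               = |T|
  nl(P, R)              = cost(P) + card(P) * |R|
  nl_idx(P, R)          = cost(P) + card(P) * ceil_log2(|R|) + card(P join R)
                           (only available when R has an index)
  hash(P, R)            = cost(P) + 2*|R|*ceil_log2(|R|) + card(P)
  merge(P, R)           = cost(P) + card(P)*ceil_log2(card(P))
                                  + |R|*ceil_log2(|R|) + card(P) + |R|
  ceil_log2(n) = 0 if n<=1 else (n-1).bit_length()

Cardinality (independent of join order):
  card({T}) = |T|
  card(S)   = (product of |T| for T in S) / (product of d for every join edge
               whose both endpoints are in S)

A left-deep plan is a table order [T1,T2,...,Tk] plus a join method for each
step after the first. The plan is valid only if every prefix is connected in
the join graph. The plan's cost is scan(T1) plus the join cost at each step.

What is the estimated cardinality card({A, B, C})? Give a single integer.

300000

Tables in S: A(150), B(250), C(400)
Edges inside S: C-B(d=5), C-A(d=10)
numerator = 150 * 250 * 400 = 15000000
denominator = 5 * 10 = 50
card(S) = 15000000 / 50 = 300000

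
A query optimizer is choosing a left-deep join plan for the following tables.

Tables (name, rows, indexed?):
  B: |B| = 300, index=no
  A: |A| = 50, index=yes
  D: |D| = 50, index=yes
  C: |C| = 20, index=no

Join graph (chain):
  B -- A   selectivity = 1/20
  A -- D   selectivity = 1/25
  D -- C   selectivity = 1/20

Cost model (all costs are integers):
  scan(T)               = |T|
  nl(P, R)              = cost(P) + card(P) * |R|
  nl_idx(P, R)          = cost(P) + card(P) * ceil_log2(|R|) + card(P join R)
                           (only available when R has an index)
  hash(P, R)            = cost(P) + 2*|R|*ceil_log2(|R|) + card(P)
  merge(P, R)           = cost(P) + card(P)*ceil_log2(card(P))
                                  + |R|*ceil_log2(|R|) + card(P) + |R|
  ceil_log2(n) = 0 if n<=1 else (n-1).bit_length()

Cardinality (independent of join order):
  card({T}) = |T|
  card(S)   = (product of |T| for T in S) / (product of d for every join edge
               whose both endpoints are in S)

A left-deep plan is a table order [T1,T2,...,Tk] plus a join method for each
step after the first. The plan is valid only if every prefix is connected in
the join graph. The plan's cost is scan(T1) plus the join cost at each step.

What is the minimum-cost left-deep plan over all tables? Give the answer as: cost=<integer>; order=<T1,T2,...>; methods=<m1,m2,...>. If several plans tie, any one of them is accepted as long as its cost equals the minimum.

cost=4250; order=B,A,D,C; methods=hash,hash,hash

Selinger DP (subsets sized 1..n):
  {B}: scan cost=300, card=300
  {A}: scan cost=50, card=50
  {D}: scan cost=50, card=50
  {C}: scan cost=20, card=20
  {AB}: card=750; try (A,hash)→1200, (A,nl_idx)→2850, (B,merge)→3400, (A,merge)→3650, (B,hash)→5500, (B,nl)→15050 …(+1); best=1200 via (A,hash)
  {AD}: card=100; try (D,nl_idx)→450, (A,nl_idx)→450, (D,hash)→700, (A,hash)→700, (D,merge)→750, (A,merge)→750 …(+2); best=450 via (D,nl_idx)
  {CD}: card=50; try (D,nl_idx)→190, (C,hash)→300, (D,merge)→490, (C,merge)→520, (D,hash)→640, (D,nl)→1020 …(+1); best=190 via (D,nl_idx)
  {ABD}: card=1500; try (D,hash)→2550, (B,merge)→4250, (B,hash)→5950, (D,nl_idx)→7200, (D,merge)→9800, (B,nl)→30450 …(+1); best=2550 via (D,hash)
  {ACD}: card=100; try (A,nl_idx)→590, (C,hash)→750, (A,hash)→840, (A,merge)→890, (C,merge)→1370, (C,nl)→2450 …(+1); best=590 via (A,nl_idx)
  {ABCD}: card=1500; try (C,hash)→4250, (B,merge)→4390, (B,hash)→6090, (C,merge)→20670, (B,nl)→30590, (C,nl)→32550; best=4250 via (C,hash)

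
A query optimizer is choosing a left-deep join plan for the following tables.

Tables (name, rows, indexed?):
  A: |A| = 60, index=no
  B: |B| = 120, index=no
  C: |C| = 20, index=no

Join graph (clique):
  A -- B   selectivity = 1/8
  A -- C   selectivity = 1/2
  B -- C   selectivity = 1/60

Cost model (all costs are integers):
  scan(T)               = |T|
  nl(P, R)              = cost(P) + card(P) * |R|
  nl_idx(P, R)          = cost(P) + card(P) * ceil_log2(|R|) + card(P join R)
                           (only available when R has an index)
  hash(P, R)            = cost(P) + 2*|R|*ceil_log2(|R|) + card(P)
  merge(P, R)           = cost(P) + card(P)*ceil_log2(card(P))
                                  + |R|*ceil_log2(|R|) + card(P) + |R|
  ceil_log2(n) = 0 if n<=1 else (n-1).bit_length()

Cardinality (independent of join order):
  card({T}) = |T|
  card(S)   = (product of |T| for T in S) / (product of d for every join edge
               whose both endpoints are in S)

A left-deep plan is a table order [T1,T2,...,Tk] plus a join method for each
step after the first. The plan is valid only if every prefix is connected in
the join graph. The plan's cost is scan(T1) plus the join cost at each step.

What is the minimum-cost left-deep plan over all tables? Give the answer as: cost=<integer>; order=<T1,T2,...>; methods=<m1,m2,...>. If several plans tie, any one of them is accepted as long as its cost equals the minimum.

Selinger DP (subsets sized 1..n):
  {A}: scan cost=60, card=60
  {B}: scan cost=120, card=120
  {C}: scan cost=20, card=20
  {AB}: card=900; try (A,hash)→960, (B,merge)→1440, (A,merge)→1500, (B,hash)→1800, (B,nl)→7260, (A,nl)→7320; best=960 via (A,hash)
  {AC}: card=600; try (C,hash)→320, (A,merge)→560, (C,merge)→600, (A,hash)→760, (A,nl)→1220, (C,nl)→1260; best=320 via (C,hash)
  {BC}: card=40; try (C,hash)→440, (B,merge)→1100, (C,merge)→1200, (B,hash)→1720, (B,nl)→2420, (C,nl)→2520; best=440 via (C,hash)
  {ABC}: card=150; try (A,merge)→1140, (A,hash)→1200, (C,hash)→2060, (B,hash)→2600, (A,nl)→2840, (B,merge)→7880 …(+3); best=1140 via (A,merge)

cost=1140; order=B,C,A; methods=hash,merge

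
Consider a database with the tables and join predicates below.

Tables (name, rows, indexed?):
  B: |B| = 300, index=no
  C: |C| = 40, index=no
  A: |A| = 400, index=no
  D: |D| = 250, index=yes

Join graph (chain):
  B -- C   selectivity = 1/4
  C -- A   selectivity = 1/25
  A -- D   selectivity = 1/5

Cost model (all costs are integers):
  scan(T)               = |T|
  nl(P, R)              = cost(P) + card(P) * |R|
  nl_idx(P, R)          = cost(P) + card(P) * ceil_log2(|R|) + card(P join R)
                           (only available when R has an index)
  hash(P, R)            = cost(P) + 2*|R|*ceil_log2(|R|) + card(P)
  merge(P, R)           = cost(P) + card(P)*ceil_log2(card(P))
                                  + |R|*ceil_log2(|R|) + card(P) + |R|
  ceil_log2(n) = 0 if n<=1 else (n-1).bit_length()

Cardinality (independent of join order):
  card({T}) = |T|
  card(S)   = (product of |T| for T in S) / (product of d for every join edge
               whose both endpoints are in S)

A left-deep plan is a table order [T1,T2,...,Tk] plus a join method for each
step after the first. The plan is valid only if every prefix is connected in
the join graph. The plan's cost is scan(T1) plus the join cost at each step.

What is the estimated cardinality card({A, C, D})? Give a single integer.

Tables in S: A(400), C(40), D(250)
Edges inside S: C-A(d=25), A-D(d=5)
numerator = 400 * 40 * 250 = 4000000
denominator = 25 * 5 = 125
card(S) = 4000000 / 125 = 32000

32000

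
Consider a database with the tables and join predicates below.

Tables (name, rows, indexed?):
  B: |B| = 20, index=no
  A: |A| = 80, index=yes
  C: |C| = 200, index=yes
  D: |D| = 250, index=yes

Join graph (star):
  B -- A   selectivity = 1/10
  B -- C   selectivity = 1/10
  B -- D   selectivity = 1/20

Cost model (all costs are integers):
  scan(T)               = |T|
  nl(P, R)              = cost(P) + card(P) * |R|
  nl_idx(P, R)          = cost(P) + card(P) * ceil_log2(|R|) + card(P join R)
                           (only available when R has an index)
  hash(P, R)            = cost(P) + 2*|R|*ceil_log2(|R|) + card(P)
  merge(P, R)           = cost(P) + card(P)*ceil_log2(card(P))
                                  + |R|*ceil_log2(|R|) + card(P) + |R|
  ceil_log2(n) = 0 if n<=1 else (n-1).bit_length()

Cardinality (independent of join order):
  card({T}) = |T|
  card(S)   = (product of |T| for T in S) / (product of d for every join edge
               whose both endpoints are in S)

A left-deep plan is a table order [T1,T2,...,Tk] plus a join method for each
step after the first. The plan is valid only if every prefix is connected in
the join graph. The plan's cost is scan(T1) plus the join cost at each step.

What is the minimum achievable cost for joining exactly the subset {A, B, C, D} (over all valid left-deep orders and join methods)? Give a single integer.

Selinger DP over subsets of {A,B,C,D}:
  {B}: scan cost=20, card=20
  {A}: scan cost=80, card=80
  {C}: scan cost=200, card=200
  {D}: scan cost=250, card=250
  {AB}: card=160; try (A,nl_idx)→320, (B,hash)→360, (A,merge)→780, (B,merge)→840, (A,hash)→1160, (A,nl)→1620 …(+1); best=320 via (A,nl_idx)
  {BC}: card=400; try (C,nl_idx)→580, (B,hash)→600, (C,merge)→1940, (B,merge)→2120, (C,hash)→3240, (C,nl)→4020 …(+1); best=580 via (C,nl_idx)
  {BD}: card=250; try (D,nl_idx)→430, (B,hash)→700, (D,merge)→2390, (B,merge)→2620, (D,hash)→4040, (D,nl)→5020 …(+1); best=430 via (D,nl_idx)
  {ABC}: card=3200; try (A,hash)→2100, (C,merge)→3560, (C,hash)→3680, (C,nl_idx)→4800, (A,merge)→5220, (A,nl_idx)→6580 …(+2); best=2100 via (A,hash)
  {ABD}: card=2000; try (A,hash)→1800, (A,merge)→3320, (D,nl_idx)→3600, (D,merge)→4010, (A,nl_idx)→4180, (D,hash)→4480 …(+2); best=1800 via (A,hash)
  {BCD}: card=5000; try (C,hash)→3880, (C,merge)→4480, (D,hash)→4980, (D,merge)→6830, (C,nl_idx)→7430, (D,nl_idx)→8780 …(+2); best=3880 via (C,hash)
  {ABCD}: card=40000; try (C,hash)→7000, (D,hash)→9300, (A,hash)→10000, (C,merge)→27600, (D,merge)→45950, (C,nl_idx)→57800 …(+6); best=7000 via (C,hash)

7000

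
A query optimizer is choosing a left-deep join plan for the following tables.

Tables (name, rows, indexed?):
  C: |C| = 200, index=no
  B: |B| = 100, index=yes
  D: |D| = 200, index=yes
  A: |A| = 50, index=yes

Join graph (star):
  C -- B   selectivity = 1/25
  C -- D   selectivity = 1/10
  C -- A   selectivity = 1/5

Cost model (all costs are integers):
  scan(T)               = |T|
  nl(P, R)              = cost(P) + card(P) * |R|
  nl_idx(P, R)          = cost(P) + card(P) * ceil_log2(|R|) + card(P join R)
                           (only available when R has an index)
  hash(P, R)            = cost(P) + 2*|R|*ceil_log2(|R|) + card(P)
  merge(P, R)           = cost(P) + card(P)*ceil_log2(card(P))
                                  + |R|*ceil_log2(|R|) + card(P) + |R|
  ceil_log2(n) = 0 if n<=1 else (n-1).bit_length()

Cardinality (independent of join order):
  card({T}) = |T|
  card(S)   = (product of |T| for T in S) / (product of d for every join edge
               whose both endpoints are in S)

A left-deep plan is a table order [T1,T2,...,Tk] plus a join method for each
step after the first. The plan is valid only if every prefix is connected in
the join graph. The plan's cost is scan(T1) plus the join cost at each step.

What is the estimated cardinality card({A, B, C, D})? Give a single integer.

160000

Tables in S: A(50), B(100), C(200), D(200)
Edges inside S: C-B(d=25), C-D(d=10), C-A(d=5)
numerator = 50 * 100 * 200 * 200 = 200000000
denominator = 25 * 10 * 5 = 1250
card(S) = 200000000 / 1250 = 160000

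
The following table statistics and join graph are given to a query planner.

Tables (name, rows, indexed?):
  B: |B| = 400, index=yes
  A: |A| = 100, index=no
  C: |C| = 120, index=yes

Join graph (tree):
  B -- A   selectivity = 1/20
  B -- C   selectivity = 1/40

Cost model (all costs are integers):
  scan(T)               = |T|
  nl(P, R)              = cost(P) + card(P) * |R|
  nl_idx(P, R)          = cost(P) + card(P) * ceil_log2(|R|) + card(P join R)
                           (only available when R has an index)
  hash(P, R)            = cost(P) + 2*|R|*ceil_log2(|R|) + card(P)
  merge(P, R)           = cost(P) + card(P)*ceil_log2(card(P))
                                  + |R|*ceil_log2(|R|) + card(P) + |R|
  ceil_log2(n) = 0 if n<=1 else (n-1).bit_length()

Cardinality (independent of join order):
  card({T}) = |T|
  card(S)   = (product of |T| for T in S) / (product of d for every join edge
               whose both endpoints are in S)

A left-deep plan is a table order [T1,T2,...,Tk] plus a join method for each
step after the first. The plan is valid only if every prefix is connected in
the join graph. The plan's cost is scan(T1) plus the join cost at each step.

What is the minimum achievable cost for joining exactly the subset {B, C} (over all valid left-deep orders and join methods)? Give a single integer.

Selinger DP over subsets of {B,C}:
  {B}: scan cost=400, card=400
  {C}: scan cost=120, card=120
  {BC}: card=1200; try (B,nl_idx)→2400, (C,hash)→2480, (C,nl_idx)→4400, (B,merge)→5080, (C,merge)→5360, (B,hash)→7440 …(+2); best=2400 via (B,nl_idx)

2400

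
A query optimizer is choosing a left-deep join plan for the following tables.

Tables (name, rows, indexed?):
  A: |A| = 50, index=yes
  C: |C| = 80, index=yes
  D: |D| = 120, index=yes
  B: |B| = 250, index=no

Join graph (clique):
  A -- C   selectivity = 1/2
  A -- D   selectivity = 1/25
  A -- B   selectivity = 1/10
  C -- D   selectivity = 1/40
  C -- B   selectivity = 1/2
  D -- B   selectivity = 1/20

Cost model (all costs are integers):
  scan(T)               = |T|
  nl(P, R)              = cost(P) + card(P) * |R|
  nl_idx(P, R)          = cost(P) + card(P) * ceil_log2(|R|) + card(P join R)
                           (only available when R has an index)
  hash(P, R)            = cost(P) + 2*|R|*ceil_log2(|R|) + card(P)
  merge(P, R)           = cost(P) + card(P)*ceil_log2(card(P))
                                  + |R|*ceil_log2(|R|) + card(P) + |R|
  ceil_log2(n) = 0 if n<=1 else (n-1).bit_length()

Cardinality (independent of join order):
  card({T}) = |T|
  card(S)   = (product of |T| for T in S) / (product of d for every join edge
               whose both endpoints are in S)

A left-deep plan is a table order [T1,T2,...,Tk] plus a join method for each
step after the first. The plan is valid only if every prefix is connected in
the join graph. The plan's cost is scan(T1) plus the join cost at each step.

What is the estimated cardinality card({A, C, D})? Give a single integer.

240

Tables in S: A(50), C(80), D(120)
Edges inside S: A-C(d=2), A-D(d=25), C-D(d=40)
numerator = 50 * 80 * 120 = 480000
denominator = 2 * 25 * 40 = 2000
card(S) = 480000 / 2000 = 240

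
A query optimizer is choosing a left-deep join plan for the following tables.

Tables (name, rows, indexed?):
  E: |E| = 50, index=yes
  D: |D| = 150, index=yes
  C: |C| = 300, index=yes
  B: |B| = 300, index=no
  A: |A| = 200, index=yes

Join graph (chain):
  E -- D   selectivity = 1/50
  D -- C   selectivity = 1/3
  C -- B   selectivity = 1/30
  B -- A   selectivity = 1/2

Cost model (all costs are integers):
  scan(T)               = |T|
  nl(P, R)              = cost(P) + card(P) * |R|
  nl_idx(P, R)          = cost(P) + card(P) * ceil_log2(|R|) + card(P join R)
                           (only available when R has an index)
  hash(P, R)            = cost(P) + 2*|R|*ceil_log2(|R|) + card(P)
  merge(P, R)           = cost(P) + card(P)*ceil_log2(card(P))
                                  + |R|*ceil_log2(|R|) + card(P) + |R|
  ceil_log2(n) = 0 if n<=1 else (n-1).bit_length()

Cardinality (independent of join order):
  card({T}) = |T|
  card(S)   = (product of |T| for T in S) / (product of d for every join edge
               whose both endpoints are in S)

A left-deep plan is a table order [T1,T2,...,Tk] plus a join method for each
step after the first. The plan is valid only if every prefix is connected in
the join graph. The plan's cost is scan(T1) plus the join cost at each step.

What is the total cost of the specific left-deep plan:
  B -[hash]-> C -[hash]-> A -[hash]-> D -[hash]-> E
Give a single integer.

step 1: scan B: cost=300, card=300
step 2: join C via hash
    card(P join C) = 300*300/(30) = 3000
    cost = 300 + 2*300*9 + 300 = 6000
step 3: join A via hash
    card(P join A) = 3000*200/(2) = 300000
    cost = 6000 + 2*200*8 + 3000 = 12200
step 4: join D via hash
    card(P join D) = 300000*150/(3) = 15000000
    cost = 12200 + 2*150*8 + 300000 = 314600
step 5: join E via hash
    card(P join E) = 15000000*50/(50) = 15000000
    cost = 314600 + 2*50*6 + 15000000 = 15315200

15315200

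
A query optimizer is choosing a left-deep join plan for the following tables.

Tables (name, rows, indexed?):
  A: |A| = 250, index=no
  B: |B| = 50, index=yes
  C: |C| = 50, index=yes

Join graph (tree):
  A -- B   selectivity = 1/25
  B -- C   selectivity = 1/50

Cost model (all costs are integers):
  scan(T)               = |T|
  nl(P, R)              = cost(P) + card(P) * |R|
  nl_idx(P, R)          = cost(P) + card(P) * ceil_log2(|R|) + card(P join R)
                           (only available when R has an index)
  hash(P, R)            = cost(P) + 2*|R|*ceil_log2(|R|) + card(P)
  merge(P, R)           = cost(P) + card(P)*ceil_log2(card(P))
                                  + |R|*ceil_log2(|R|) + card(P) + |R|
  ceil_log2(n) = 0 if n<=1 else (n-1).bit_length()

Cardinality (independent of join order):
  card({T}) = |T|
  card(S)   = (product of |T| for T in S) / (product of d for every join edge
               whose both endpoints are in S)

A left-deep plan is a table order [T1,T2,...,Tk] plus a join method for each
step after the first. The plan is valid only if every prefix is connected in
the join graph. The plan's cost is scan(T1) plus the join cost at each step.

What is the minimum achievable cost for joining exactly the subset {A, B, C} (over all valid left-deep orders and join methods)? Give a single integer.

2200

Selinger DP over subsets of {A,B,C}:
  {A}: scan cost=250, card=250
  {B}: scan cost=50, card=50
  {C}: scan cost=50, card=50
  {AB}: card=500; try (B,hash)→1100, (B,nl_idx)→2250, (A,merge)→2650, (B,merge)→2850, (A,hash)→4100, (A,nl)→12550 …(+1); best=1100 via (B,hash)
  {BC}: card=50; try (C,nl_idx)→400, (B,nl_idx)→400, (C,hash)→700, (B,hash)→700, (C,merge)→750, (B,merge)→750 …(+2); best=400 via (C,nl_idx)
  {ABC}: card=500; try (C,hash)→2200, (A,merge)→3000, (A,hash)→4450, (C,nl_idx)→4600, (C,merge)→6450, (A,nl)→12900 …(+1); best=2200 via (C,hash)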